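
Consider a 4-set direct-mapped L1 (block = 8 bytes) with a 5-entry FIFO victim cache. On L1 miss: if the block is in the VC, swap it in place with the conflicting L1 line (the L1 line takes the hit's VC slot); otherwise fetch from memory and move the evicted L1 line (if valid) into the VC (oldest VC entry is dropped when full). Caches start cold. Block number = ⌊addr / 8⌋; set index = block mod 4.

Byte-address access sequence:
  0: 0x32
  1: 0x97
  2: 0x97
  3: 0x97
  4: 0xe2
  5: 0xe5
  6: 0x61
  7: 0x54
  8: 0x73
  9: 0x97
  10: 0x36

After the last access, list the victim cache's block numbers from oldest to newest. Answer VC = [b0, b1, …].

VC = [18, 28, 14, 10]

#0 0x32→b6/s2 MISS; vc=[]
#1 0x97→b18/s2 MISS; vc=[6]
#2 0x97→b18/s2 L1-HIT; vc=[6]
#3 0x97→b18/s2 L1-HIT; vc=[6]
#4 0xe2→b28/s0 MISS; vc=[6]
#5 0xe5→b28/s0 L1-HIT; vc=[6]
#6 0x61→b12/s0 MISS; vc=[6,28]
#7 0x54→b10/s2 MISS; vc=[6,28,18]
#8 0x73→b14/s2 MISS; vc=[6,28,18,10]
#9 0x97→b18/s2 VC-HIT; vc=[6,28,14,10]
#10 0x36→b6/s2 VC-HIT; vc=[18,28,14,10]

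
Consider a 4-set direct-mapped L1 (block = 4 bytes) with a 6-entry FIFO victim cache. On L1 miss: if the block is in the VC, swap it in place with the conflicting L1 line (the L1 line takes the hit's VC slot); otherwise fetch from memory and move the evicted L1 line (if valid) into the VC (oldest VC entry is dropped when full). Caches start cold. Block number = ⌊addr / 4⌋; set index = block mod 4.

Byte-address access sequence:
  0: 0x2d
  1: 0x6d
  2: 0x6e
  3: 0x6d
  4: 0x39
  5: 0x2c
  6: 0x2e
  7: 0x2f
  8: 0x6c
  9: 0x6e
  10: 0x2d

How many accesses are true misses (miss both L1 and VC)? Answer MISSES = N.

MISSES = 3

  [0] addr=0x2d blk=11 s=3: MISS | VC []
  [1] addr=0x6d blk=27 s=3: MISS | VC [11]
  [2] addr=0x6e blk=27 s=3: L1-HIT | VC [11]
  [3] addr=0x6d blk=27 s=3: L1-HIT | VC [11]
  [4] addr=0x39 blk=14 s=2: MISS | VC [11]
  [5] addr=0x2c blk=11 s=3: VC-HIT | VC [27]
  [6] addr=0x2e blk=11 s=3: L1-HIT | VC [27]
  [7] addr=0x2f blk=11 s=3: L1-HIT | VC [27]
  [8] addr=0x6c blk=27 s=3: VC-HIT | VC [11]
  [9] addr=0x6e blk=27 s=3: L1-HIT | VC [11]
  [10] addr=0x2d blk=11 s=3: VC-HIT | VC [27]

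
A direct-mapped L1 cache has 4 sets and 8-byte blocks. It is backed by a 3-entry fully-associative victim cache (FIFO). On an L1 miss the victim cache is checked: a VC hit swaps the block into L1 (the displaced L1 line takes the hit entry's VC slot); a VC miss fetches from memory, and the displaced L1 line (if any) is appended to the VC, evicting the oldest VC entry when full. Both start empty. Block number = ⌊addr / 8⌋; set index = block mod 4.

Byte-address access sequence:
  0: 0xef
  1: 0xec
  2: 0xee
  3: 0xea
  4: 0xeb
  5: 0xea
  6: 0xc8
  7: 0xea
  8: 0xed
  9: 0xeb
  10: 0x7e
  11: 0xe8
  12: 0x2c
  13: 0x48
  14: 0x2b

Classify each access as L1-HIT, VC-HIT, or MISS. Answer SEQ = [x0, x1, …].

#0 0xef→b29/s1 MISS; vc=[]
#1 0xec→b29/s1 L1-HIT; vc=[]
#2 0xee→b29/s1 L1-HIT; vc=[]
#3 0xea→b29/s1 L1-HIT; vc=[]
#4 0xeb→b29/s1 L1-HIT; vc=[]
#5 0xea→b29/s1 L1-HIT; vc=[]
#6 0xc8→b25/s1 MISS; vc=[29]
#7 0xea→b29/s1 VC-HIT; vc=[25]
#8 0xed→b29/s1 L1-HIT; vc=[25]
#9 0xeb→b29/s1 L1-HIT; vc=[25]
#10 0x7e→b15/s3 MISS; vc=[25]
#11 0xe8→b29/s1 L1-HIT; vc=[25]
#12 0x2c→b5/s1 MISS; vc=[25,29]
#13 0x48→b9/s1 MISS; vc=[25,29,5]
#14 0x2b→b5/s1 VC-HIT; vc=[25,29,9]

SEQ = [MISS, L1-HIT, L1-HIT, L1-HIT, L1-HIT, L1-HIT, MISS, VC-HIT, L1-HIT, L1-HIT, MISS, L1-HIT, MISS, MISS, VC-HIT]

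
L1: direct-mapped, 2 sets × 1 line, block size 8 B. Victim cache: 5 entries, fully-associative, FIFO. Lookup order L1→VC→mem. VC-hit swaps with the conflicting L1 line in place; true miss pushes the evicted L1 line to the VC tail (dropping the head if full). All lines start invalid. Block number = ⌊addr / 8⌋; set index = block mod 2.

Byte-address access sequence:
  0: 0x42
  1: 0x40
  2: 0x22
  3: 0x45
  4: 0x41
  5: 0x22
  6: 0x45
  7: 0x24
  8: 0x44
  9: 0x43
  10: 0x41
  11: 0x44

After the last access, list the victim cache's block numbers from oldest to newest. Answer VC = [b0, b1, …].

VC = [4]

  [0] addr=0x42 blk=8 s=0: MISS | VC []
  [1] addr=0x40 blk=8 s=0: L1-HIT | VC []
  [2] addr=0x22 blk=4 s=0: MISS | VC [8]
  [3] addr=0x45 blk=8 s=0: VC-HIT | VC [4]
  [4] addr=0x41 blk=8 s=0: L1-HIT | VC [4]
  [5] addr=0x22 blk=4 s=0: VC-HIT | VC [8]
  [6] addr=0x45 blk=8 s=0: VC-HIT | VC [4]
  [7] addr=0x24 blk=4 s=0: VC-HIT | VC [8]
  [8] addr=0x44 blk=8 s=0: VC-HIT | VC [4]
  [9] addr=0x43 blk=8 s=0: L1-HIT | VC [4]
  [10] addr=0x41 blk=8 s=0: L1-HIT | VC [4]
  [11] addr=0x44 blk=8 s=0: L1-HIT | VC [4]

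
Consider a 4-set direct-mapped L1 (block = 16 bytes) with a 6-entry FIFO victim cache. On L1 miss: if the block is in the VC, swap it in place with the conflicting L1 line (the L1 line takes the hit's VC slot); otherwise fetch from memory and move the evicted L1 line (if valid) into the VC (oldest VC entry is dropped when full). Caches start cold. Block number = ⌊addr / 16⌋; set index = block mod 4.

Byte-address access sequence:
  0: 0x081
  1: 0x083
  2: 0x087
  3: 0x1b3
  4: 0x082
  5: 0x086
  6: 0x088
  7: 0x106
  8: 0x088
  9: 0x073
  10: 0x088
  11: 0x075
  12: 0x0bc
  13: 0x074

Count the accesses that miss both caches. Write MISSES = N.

MISSES = 5

0: 0x81 (blk 8, set 0) → MISS  vc=[]
1: 0x83 (blk 8, set 0) → L1-HIT  vc=[]
2: 0x87 (blk 8, set 0) → L1-HIT  vc=[]
3: 0x1b3 (blk 27, set 3) → MISS  vc=[]
4: 0x82 (blk 8, set 0) → L1-HIT  vc=[]
5: 0x86 (blk 8, set 0) → L1-HIT  vc=[]
6: 0x88 (blk 8, set 0) → L1-HIT  vc=[]
7: 0x106 (blk 16, set 0) → MISS  vc=[8]
8: 0x88 (blk 8, set 0) → VC-HIT  vc=[16]
9: 0x73 (blk 7, set 3) → MISS  vc=[16, 27]
10: 0x88 (blk 8, set 0) → L1-HIT  vc=[16, 27]
11: 0x75 (blk 7, set 3) → L1-HIT  vc=[16, 27]
12: 0xbc (blk 11, set 3) → MISS  vc=[16, 27, 7]
13: 0x74 (blk 7, set 3) → VC-HIT  vc=[16, 27, 11]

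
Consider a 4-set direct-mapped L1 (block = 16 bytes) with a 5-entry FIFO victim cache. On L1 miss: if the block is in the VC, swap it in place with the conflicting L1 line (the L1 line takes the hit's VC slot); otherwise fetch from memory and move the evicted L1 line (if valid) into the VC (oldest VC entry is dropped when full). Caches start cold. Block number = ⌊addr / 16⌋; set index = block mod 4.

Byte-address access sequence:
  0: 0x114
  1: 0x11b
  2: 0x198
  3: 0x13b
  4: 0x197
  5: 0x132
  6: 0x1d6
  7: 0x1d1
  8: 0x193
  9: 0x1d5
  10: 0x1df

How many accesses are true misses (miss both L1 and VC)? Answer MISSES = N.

MISSES = 4

#0 0x114→b17/s1 MISS; vc=[]
#1 0x11b→b17/s1 L1-HIT; vc=[]
#2 0x198→b25/s1 MISS; vc=[17]
#3 0x13b→b19/s3 MISS; vc=[17]
#4 0x197→b25/s1 L1-HIT; vc=[17]
#5 0x132→b19/s3 L1-HIT; vc=[17]
#6 0x1d6→b29/s1 MISS; vc=[17,25]
#7 0x1d1→b29/s1 L1-HIT; vc=[17,25]
#8 0x193→b25/s1 VC-HIT; vc=[17,29]
#9 0x1d5→b29/s1 VC-HIT; vc=[17,25]
#10 0x1df→b29/s1 L1-HIT; vc=[17,25]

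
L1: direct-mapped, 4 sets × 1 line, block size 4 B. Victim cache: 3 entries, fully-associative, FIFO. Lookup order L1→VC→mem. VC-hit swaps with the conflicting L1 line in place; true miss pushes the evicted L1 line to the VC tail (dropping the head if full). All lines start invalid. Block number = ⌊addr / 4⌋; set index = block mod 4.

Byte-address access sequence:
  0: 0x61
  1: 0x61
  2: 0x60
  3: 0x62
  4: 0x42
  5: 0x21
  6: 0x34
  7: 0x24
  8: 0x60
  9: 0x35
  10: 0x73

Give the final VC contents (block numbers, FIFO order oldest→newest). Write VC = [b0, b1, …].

VC = [16, 9, 24]

0: 0x61 (blk 24, set 0) → MISS  vc=[]
1: 0x61 (blk 24, set 0) → L1-HIT  vc=[]
2: 0x60 (blk 24, set 0) → L1-HIT  vc=[]
3: 0x62 (blk 24, set 0) → L1-HIT  vc=[]
4: 0x42 (blk 16, set 0) → MISS  vc=[24]
5: 0x21 (blk 8, set 0) → MISS  vc=[24, 16]
6: 0x34 (blk 13, set 1) → MISS  vc=[24, 16]
7: 0x24 (blk 9, set 1) → MISS  vc=[24, 16, 13]
8: 0x60 (blk 24, set 0) → VC-HIT  vc=[8, 16, 13]
9: 0x35 (blk 13, set 1) → VC-HIT  vc=[8, 16, 9]
10: 0x73 (blk 28, set 0) → MISS  vc=[16, 9, 24]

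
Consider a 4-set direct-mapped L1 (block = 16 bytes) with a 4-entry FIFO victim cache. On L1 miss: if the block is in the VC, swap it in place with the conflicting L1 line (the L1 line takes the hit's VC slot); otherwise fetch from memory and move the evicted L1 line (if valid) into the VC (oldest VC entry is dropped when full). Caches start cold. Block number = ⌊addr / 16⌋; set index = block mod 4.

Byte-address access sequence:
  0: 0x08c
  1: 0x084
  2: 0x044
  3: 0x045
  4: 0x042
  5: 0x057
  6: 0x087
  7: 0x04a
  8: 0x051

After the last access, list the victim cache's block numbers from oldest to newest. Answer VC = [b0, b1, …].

VC = [8]

#0 0x8c→b8/s0 MISS; vc=[]
#1 0x84→b8/s0 L1-HIT; vc=[]
#2 0x44→b4/s0 MISS; vc=[8]
#3 0x45→b4/s0 L1-HIT; vc=[8]
#4 0x42→b4/s0 L1-HIT; vc=[8]
#5 0x57→b5/s1 MISS; vc=[8]
#6 0x87→b8/s0 VC-HIT; vc=[4]
#7 0x4a→b4/s0 VC-HIT; vc=[8]
#8 0x51→b5/s1 L1-HIT; vc=[8]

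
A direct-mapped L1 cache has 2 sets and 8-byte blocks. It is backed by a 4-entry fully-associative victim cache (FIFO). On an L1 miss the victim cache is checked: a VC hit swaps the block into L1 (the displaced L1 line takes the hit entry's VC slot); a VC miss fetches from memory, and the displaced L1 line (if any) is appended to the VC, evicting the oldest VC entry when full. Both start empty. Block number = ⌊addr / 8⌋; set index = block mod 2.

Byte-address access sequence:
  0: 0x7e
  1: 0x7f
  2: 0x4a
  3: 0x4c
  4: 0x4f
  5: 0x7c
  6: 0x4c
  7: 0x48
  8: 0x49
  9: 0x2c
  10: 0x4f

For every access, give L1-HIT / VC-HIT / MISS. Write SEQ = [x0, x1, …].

  [0] addr=0x7e blk=15 s=1: MISS | VC []
  [1] addr=0x7f blk=15 s=1: L1-HIT | VC []
  [2] addr=0x4a blk=9 s=1: MISS | VC [15]
  [3] addr=0x4c blk=9 s=1: L1-HIT | VC [15]
  [4] addr=0x4f blk=9 s=1: L1-HIT | VC [15]
  [5] addr=0x7c blk=15 s=1: VC-HIT | VC [9]
  [6] addr=0x4c blk=9 s=1: VC-HIT | VC [15]
  [7] addr=0x48 blk=9 s=1: L1-HIT | VC [15]
  [8] addr=0x49 blk=9 s=1: L1-HIT | VC [15]
  [9] addr=0x2c blk=5 s=1: MISS | VC [15, 9]
  [10] addr=0x4f blk=9 s=1: VC-HIT | VC [15, 5]

SEQ = [MISS, L1-HIT, MISS, L1-HIT, L1-HIT, VC-HIT, VC-HIT, L1-HIT, L1-HIT, MISS, VC-HIT]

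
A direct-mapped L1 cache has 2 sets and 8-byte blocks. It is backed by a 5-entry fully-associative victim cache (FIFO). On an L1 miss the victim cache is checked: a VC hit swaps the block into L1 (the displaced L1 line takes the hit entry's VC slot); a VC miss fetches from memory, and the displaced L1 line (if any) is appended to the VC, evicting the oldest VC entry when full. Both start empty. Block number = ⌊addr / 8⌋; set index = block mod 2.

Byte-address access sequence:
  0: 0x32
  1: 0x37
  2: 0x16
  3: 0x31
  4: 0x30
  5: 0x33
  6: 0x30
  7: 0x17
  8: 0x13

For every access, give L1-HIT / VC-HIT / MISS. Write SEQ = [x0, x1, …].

SEQ = [MISS, L1-HIT, MISS, VC-HIT, L1-HIT, L1-HIT, L1-HIT, VC-HIT, L1-HIT]

  [0] addr=0x32 blk=6 s=0: MISS | VC []
  [1] addr=0x37 blk=6 s=0: L1-HIT | VC []
  [2] addr=0x16 blk=2 s=0: MISS | VC [6]
  [3] addr=0x31 blk=6 s=0: VC-HIT | VC [2]
  [4] addr=0x30 blk=6 s=0: L1-HIT | VC [2]
  [5] addr=0x33 blk=6 s=0: L1-HIT | VC [2]
  [6] addr=0x30 blk=6 s=0: L1-HIT | VC [2]
  [7] addr=0x17 blk=2 s=0: VC-HIT | VC [6]
  [8] addr=0x13 blk=2 s=0: L1-HIT | VC [6]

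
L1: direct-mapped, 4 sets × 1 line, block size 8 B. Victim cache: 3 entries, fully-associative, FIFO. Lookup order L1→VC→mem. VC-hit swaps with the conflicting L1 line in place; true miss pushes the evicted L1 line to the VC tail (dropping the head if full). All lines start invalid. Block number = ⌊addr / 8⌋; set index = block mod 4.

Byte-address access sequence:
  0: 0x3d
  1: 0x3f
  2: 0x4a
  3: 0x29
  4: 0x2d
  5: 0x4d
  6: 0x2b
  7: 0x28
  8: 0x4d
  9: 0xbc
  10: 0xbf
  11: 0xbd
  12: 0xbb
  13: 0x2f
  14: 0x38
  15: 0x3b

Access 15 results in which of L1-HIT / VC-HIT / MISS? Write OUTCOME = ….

  [0] addr=0x3d blk=7 s=3: MISS | VC []
  [1] addr=0x3f blk=7 s=3: L1-HIT | VC []
  [2] addr=0x4a blk=9 s=1: MISS | VC []
  [3] addr=0x29 blk=5 s=1: MISS | VC [9]
  [4] addr=0x2d blk=5 s=1: L1-HIT | VC [9]
  [5] addr=0x4d blk=9 s=1: VC-HIT | VC [5]
  [6] addr=0x2b blk=5 s=1: VC-HIT | VC [9]
  [7] addr=0x28 blk=5 s=1: L1-HIT | VC [9]
  [8] addr=0x4d blk=9 s=1: VC-HIT | VC [5]
  [9] addr=0xbc blk=23 s=3: MISS | VC [5, 7]
  [10] addr=0xbf blk=23 s=3: L1-HIT | VC [5, 7]
  [11] addr=0xbd blk=23 s=3: L1-HIT | VC [5, 7]
  [12] addr=0xbb blk=23 s=3: L1-HIT | VC [5, 7]
  [13] addr=0x2f blk=5 s=1: VC-HIT | VC [9, 7]
  [14] addr=0x38 blk=7 s=3: VC-HIT | VC [9, 23]
  [15] addr=0x3b blk=7 s=3: L1-HIT | VC [9, 23]

OUTCOME = L1-HIT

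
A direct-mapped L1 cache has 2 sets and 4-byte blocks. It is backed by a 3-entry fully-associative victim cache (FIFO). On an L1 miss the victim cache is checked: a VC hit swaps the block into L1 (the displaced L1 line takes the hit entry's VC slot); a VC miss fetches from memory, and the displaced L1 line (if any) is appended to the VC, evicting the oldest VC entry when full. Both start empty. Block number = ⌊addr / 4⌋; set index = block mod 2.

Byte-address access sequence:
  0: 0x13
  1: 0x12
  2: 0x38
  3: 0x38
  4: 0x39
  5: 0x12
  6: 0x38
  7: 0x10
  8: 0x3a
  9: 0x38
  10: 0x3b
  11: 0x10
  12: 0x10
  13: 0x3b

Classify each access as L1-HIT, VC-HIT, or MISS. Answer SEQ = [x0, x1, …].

#0 0x13→b4/s0 MISS; vc=[]
#1 0x12→b4/s0 L1-HIT; vc=[]
#2 0x38→b14/s0 MISS; vc=[4]
#3 0x38→b14/s0 L1-HIT; vc=[4]
#4 0x39→b14/s0 L1-HIT; vc=[4]
#5 0x12→b4/s0 VC-HIT; vc=[14]
#6 0x38→b14/s0 VC-HIT; vc=[4]
#7 0x10→b4/s0 VC-HIT; vc=[14]
#8 0x3a→b14/s0 VC-HIT; vc=[4]
#9 0x38→b14/s0 L1-HIT; vc=[4]
#10 0x3b→b14/s0 L1-HIT; vc=[4]
#11 0x10→b4/s0 VC-HIT; vc=[14]
#12 0x10→b4/s0 L1-HIT; vc=[14]
#13 0x3b→b14/s0 VC-HIT; vc=[4]

SEQ = [MISS, L1-HIT, MISS, L1-HIT, L1-HIT, VC-HIT, VC-HIT, VC-HIT, VC-HIT, L1-HIT, L1-HIT, VC-HIT, L1-HIT, VC-HIT]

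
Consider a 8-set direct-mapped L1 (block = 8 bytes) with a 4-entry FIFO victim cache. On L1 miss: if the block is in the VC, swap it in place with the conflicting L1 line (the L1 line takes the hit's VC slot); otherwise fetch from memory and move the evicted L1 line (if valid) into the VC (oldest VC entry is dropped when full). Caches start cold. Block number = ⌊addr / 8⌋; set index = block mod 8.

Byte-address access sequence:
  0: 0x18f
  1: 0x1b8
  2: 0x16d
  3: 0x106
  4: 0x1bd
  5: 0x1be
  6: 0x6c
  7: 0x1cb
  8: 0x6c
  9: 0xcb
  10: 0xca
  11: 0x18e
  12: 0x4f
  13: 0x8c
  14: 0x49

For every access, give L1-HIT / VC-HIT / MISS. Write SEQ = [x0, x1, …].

SEQ = [MISS, MISS, MISS, MISS, L1-HIT, L1-HIT, MISS, MISS, L1-HIT, MISS, L1-HIT, VC-HIT, MISS, MISS, VC-HIT]

0: 0x18f (blk 49, set 1) → MISS  vc=[]
1: 0x1b8 (blk 55, set 7) → MISS  vc=[]
2: 0x16d (blk 45, set 5) → MISS  vc=[]
3: 0x106 (blk 32, set 0) → MISS  vc=[]
4: 0x1bd (blk 55, set 7) → L1-HIT  vc=[]
5: 0x1be (blk 55, set 7) → L1-HIT  vc=[]
6: 0x6c (blk 13, set 5) → MISS  vc=[45]
7: 0x1cb (blk 57, set 1) → MISS  vc=[45, 49]
8: 0x6c (blk 13, set 5) → L1-HIT  vc=[45, 49]
9: 0xcb (blk 25, set 1) → MISS  vc=[45, 49, 57]
10: 0xca (blk 25, set 1) → L1-HIT  vc=[45, 49, 57]
11: 0x18e (blk 49, set 1) → VC-HIT  vc=[45, 25, 57]
12: 0x4f (blk 9, set 1) → MISS  vc=[45, 25, 57, 49]
13: 0x8c (blk 17, set 1) → MISS  vc=[25, 57, 49, 9]
14: 0x49 (blk 9, set 1) → VC-HIT  vc=[25, 57, 49, 17]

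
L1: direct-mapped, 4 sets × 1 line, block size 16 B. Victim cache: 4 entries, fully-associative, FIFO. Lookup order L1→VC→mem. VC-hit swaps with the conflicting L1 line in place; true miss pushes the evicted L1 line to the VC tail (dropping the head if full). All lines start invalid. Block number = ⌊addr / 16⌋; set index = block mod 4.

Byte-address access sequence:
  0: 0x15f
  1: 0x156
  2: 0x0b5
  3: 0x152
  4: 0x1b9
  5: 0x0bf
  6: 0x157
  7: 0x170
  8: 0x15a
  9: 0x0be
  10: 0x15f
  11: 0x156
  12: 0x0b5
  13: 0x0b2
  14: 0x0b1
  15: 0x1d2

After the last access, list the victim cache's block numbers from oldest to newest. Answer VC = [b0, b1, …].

VC = [27, 23, 21]

0: 0x15f (blk 21, set 1) → MISS  vc=[]
1: 0x156 (blk 21, set 1) → L1-HIT  vc=[]
2: 0xb5 (blk 11, set 3) → MISS  vc=[]
3: 0x152 (blk 21, set 1) → L1-HIT  vc=[]
4: 0x1b9 (blk 27, set 3) → MISS  vc=[11]
5: 0xbf (blk 11, set 3) → VC-HIT  vc=[27]
6: 0x157 (blk 21, set 1) → L1-HIT  vc=[27]
7: 0x170 (blk 23, set 3) → MISS  vc=[27, 11]
8: 0x15a (blk 21, set 1) → L1-HIT  vc=[27, 11]
9: 0xbe (blk 11, set 3) → VC-HIT  vc=[27, 23]
10: 0x15f (blk 21, set 1) → L1-HIT  vc=[27, 23]
11: 0x156 (blk 21, set 1) → L1-HIT  vc=[27, 23]
12: 0xb5 (blk 11, set 3) → L1-HIT  vc=[27, 23]
13: 0xb2 (blk 11, set 3) → L1-HIT  vc=[27, 23]
14: 0xb1 (blk 11, set 3) → L1-HIT  vc=[27, 23]
15: 0x1d2 (blk 29, set 1) → MISS  vc=[27, 23, 21]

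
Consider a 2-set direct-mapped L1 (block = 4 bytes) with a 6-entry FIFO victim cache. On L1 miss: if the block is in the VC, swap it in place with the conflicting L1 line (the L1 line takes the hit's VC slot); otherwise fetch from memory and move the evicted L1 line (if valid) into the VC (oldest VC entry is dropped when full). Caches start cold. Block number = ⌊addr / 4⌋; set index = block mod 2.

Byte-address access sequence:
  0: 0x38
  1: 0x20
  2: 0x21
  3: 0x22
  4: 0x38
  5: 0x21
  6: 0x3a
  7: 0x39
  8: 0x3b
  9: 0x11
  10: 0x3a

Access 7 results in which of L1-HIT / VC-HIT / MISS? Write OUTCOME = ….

OUTCOME = L1-HIT

#0 0x38→b14/s0 MISS; vc=[]
#1 0x20→b8/s0 MISS; vc=[14]
#2 0x21→b8/s0 L1-HIT; vc=[14]
#3 0x22→b8/s0 L1-HIT; vc=[14]
#4 0x38→b14/s0 VC-HIT; vc=[8]
#5 0x21→b8/s0 VC-HIT; vc=[14]
#6 0x3a→b14/s0 VC-HIT; vc=[8]
#7 0x39→b14/s0 L1-HIT; vc=[8]
#8 0x3b→b14/s0 L1-HIT; vc=[8]
#9 0x11→b4/s0 MISS; vc=[8,14]
#10 0x3a→b14/s0 VC-HIT; vc=[8,4]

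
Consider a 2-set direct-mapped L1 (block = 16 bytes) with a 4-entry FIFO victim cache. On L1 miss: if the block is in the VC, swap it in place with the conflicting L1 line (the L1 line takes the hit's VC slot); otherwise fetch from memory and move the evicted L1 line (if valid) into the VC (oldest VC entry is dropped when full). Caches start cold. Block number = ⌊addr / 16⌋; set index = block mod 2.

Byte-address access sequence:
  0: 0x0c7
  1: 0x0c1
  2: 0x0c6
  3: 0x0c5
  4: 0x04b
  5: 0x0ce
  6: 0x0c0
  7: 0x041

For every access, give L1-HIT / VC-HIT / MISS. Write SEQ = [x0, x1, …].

#0 0xc7→b12/s0 MISS; vc=[]
#1 0xc1→b12/s0 L1-HIT; vc=[]
#2 0xc6→b12/s0 L1-HIT; vc=[]
#3 0xc5→b12/s0 L1-HIT; vc=[]
#4 0x4b→b4/s0 MISS; vc=[12]
#5 0xce→b12/s0 VC-HIT; vc=[4]
#6 0xc0→b12/s0 L1-HIT; vc=[4]
#7 0x41→b4/s0 VC-HIT; vc=[12]

SEQ = [MISS, L1-HIT, L1-HIT, L1-HIT, MISS, VC-HIT, L1-HIT, VC-HIT]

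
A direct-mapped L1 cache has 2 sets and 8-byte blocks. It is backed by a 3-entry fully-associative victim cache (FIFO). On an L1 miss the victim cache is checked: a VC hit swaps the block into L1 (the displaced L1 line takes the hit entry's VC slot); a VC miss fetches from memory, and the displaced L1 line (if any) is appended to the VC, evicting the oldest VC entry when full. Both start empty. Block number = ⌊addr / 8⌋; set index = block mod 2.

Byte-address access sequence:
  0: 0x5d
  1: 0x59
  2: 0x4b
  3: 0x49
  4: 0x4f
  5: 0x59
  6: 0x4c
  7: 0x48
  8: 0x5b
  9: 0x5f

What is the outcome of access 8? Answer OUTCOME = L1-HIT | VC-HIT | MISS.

0: 0x5d (blk 11, set 1) → MISS  vc=[]
1: 0x59 (blk 11, set 1) → L1-HIT  vc=[]
2: 0x4b (blk 9, set 1) → MISS  vc=[11]
3: 0x49 (blk 9, set 1) → L1-HIT  vc=[11]
4: 0x4f (blk 9, set 1) → L1-HIT  vc=[11]
5: 0x59 (blk 11, set 1) → VC-HIT  vc=[9]
6: 0x4c (blk 9, set 1) → VC-HIT  vc=[11]
7: 0x48 (blk 9, set 1) → L1-HIT  vc=[11]
8: 0x5b (blk 11, set 1) → VC-HIT  vc=[9]
9: 0x5f (blk 11, set 1) → L1-HIT  vc=[9]

OUTCOME = VC-HIT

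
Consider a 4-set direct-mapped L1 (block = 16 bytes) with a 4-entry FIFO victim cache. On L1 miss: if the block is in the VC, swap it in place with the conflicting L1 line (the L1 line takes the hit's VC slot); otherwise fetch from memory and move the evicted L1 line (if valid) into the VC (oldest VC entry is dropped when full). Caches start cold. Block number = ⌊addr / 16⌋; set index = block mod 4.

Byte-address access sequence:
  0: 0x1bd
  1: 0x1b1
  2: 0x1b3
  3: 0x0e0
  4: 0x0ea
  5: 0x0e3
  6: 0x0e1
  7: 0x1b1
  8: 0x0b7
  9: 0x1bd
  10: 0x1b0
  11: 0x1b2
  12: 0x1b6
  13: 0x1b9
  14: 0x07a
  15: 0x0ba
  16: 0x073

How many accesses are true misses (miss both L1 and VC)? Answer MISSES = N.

  [0] addr=0x1bd blk=27 s=3: MISS | VC []
  [1] addr=0x1b1 blk=27 s=3: L1-HIT | VC []
  [2] addr=0x1b3 blk=27 s=3: L1-HIT | VC []
  [3] addr=0xe0 blk=14 s=2: MISS | VC []
  [4] addr=0xea blk=14 s=2: L1-HIT | VC []
  [5] addr=0xe3 blk=14 s=2: L1-HIT | VC []
  [6] addr=0xe1 blk=14 s=2: L1-HIT | VC []
  [7] addr=0x1b1 blk=27 s=3: L1-HIT | VC []
  [8] addr=0xb7 blk=11 s=3: MISS | VC [27]
  [9] addr=0x1bd blk=27 s=3: VC-HIT | VC [11]
  [10] addr=0x1b0 blk=27 s=3: L1-HIT | VC [11]
  [11] addr=0x1b2 blk=27 s=3: L1-HIT | VC [11]
  [12] addr=0x1b6 blk=27 s=3: L1-HIT | VC [11]
  [13] addr=0x1b9 blk=27 s=3: L1-HIT | VC [11]
  [14] addr=0x7a blk=7 s=3: MISS | VC [11, 27]
  [15] addr=0xba blk=11 s=3: VC-HIT | VC [7, 27]
  [16] addr=0x73 blk=7 s=3: VC-HIT | VC [11, 27]

MISSES = 4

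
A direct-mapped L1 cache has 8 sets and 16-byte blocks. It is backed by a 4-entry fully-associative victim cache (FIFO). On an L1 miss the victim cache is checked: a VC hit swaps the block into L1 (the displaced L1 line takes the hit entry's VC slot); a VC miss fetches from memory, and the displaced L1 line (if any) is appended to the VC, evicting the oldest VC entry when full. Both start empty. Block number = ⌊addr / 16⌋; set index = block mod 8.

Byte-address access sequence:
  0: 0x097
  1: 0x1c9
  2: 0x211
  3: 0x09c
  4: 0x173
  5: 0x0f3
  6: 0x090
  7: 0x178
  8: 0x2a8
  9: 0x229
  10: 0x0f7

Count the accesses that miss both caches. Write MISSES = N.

  [0] addr=0x97 blk=9 s=1: MISS | VC []
  [1] addr=0x1c9 blk=28 s=4: MISS | VC []
  [2] addr=0x211 blk=33 s=1: MISS | VC [9]
  [3] addr=0x9c blk=9 s=1: VC-HIT | VC [33]
  [4] addr=0x173 blk=23 s=7: MISS | VC [33]
  [5] addr=0xf3 blk=15 s=7: MISS | VC [33, 23]
  [6] addr=0x90 blk=9 s=1: L1-HIT | VC [33, 23]
  [7] addr=0x178 blk=23 s=7: VC-HIT | VC [33, 15]
  [8] addr=0x2a8 blk=42 s=2: MISS | VC [33, 15]
  [9] addr=0x229 blk=34 s=2: MISS | VC [33, 15, 42]
  [10] addr=0xf7 blk=15 s=7: VC-HIT | VC [33, 23, 42]

MISSES = 7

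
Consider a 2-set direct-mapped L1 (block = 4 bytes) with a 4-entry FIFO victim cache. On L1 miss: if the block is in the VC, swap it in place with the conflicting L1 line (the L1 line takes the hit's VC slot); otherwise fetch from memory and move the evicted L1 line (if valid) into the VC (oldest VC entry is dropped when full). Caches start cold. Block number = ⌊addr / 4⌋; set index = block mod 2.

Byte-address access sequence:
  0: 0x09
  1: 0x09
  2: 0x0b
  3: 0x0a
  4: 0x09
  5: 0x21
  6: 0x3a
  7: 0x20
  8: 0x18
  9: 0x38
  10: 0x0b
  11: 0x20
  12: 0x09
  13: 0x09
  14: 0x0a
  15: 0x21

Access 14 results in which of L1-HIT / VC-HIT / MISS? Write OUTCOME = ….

#0 0x9→b2/s0 MISS; vc=[]
#1 0x9→b2/s0 L1-HIT; vc=[]
#2 0xb→b2/s0 L1-HIT; vc=[]
#3 0xa→b2/s0 L1-HIT; vc=[]
#4 0x9→b2/s0 L1-HIT; vc=[]
#5 0x21→b8/s0 MISS; vc=[2]
#6 0x3a→b14/s0 MISS; vc=[2,8]
#7 0x20→b8/s0 VC-HIT; vc=[2,14]
#8 0x18→b6/s0 MISS; vc=[2,14,8]
#9 0x38→b14/s0 VC-HIT; vc=[2,6,8]
#10 0xb→b2/s0 VC-HIT; vc=[14,6,8]
#11 0x20→b8/s0 VC-HIT; vc=[14,6,2]
#12 0x9→b2/s0 VC-HIT; vc=[14,6,8]
#13 0x9→b2/s0 L1-HIT; vc=[14,6,8]
#14 0xa→b2/s0 L1-HIT; vc=[14,6,8]
#15 0x21→b8/s0 VC-HIT; vc=[14,6,2]

OUTCOME = L1-HIT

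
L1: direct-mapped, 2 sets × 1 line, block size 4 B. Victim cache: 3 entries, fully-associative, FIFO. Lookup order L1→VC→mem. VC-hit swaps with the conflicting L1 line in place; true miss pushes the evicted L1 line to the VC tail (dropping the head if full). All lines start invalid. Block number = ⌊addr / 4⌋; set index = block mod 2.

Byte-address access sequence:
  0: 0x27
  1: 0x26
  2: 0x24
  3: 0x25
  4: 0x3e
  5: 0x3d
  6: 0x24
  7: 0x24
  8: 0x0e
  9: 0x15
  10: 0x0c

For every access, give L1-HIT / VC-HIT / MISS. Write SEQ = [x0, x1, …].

SEQ = [MISS, L1-HIT, L1-HIT, L1-HIT, MISS, L1-HIT, VC-HIT, L1-HIT, MISS, MISS, VC-HIT]

  [0] addr=0x27 blk=9 s=1: MISS | VC []
  [1] addr=0x26 blk=9 s=1: L1-HIT | VC []
  [2] addr=0x24 blk=9 s=1: L1-HIT | VC []
  [3] addr=0x25 blk=9 s=1: L1-HIT | VC []
  [4] addr=0x3e blk=15 s=1: MISS | VC [9]
  [5] addr=0x3d blk=15 s=1: L1-HIT | VC [9]
  [6] addr=0x24 blk=9 s=1: VC-HIT | VC [15]
  [7] addr=0x24 blk=9 s=1: L1-HIT | VC [15]
  [8] addr=0xe blk=3 s=1: MISS | VC [15, 9]
  [9] addr=0x15 blk=5 s=1: MISS | VC [15, 9, 3]
  [10] addr=0xc blk=3 s=1: VC-HIT | VC [15, 9, 5]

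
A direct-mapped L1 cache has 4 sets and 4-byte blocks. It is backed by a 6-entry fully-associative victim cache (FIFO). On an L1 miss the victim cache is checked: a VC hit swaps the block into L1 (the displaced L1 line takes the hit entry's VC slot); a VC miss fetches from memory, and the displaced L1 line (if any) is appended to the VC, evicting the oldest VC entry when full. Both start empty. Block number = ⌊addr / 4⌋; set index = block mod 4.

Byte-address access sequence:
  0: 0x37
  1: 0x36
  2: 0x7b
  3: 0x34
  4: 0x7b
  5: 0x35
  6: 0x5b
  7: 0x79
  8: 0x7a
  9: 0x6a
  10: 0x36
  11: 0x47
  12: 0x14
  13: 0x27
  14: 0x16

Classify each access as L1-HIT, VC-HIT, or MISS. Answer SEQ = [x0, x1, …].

0: 0x37 (blk 13, set 1) → MISS  vc=[]
1: 0x36 (blk 13, set 1) → L1-HIT  vc=[]
2: 0x7b (blk 30, set 2) → MISS  vc=[]
3: 0x34 (blk 13, set 1) → L1-HIT  vc=[]
4: 0x7b (blk 30, set 2) → L1-HIT  vc=[]
5: 0x35 (blk 13, set 1) → L1-HIT  vc=[]
6: 0x5b (blk 22, set 2) → MISS  vc=[30]
7: 0x79 (blk 30, set 2) → VC-HIT  vc=[22]
8: 0x7a (blk 30, set 2) → L1-HIT  vc=[22]
9: 0x6a (blk 26, set 2) → MISS  vc=[22, 30]
10: 0x36 (blk 13, set 1) → L1-HIT  vc=[22, 30]
11: 0x47 (blk 17, set 1) → MISS  vc=[22, 30, 13]
12: 0x14 (blk 5, set 1) → MISS  vc=[22, 30, 13, 17]
13: 0x27 (blk 9, set 1) → MISS  vc=[22, 30, 13, 17, 5]
14: 0x16 (blk 5, set 1) → VC-HIT  vc=[22, 30, 13, 17, 9]

SEQ = [MISS, L1-HIT, MISS, L1-HIT, L1-HIT, L1-HIT, MISS, VC-HIT, L1-HIT, MISS, L1-HIT, MISS, MISS, MISS, VC-HIT]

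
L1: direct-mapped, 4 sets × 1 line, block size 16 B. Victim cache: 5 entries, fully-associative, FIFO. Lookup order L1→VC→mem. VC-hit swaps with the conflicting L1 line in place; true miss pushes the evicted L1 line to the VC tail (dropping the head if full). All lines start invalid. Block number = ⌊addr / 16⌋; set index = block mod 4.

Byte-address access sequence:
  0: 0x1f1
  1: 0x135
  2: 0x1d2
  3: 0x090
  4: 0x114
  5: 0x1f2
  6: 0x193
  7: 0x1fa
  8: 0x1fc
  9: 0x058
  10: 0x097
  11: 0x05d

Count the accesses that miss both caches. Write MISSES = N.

0: 0x1f1 (blk 31, set 3) → MISS  vc=[]
1: 0x135 (blk 19, set 3) → MISS  vc=[31]
2: 0x1d2 (blk 29, set 1) → MISS  vc=[31]
3: 0x90 (blk 9, set 1) → MISS  vc=[31, 29]
4: 0x114 (blk 17, set 1) → MISS  vc=[31, 29, 9]
5: 0x1f2 (blk 31, set 3) → VC-HIT  vc=[19, 29, 9]
6: 0x193 (blk 25, set 1) → MISS  vc=[19, 29, 9, 17]
7: 0x1fa (blk 31, set 3) → L1-HIT  vc=[19, 29, 9, 17]
8: 0x1fc (blk 31, set 3) → L1-HIT  vc=[19, 29, 9, 17]
9: 0x58 (blk 5, set 1) → MISS  vc=[19, 29, 9, 17, 25]
10: 0x97 (blk 9, set 1) → VC-HIT  vc=[19, 29, 5, 17, 25]
11: 0x5d (blk 5, set 1) → VC-HIT  vc=[19, 29, 9, 17, 25]

MISSES = 7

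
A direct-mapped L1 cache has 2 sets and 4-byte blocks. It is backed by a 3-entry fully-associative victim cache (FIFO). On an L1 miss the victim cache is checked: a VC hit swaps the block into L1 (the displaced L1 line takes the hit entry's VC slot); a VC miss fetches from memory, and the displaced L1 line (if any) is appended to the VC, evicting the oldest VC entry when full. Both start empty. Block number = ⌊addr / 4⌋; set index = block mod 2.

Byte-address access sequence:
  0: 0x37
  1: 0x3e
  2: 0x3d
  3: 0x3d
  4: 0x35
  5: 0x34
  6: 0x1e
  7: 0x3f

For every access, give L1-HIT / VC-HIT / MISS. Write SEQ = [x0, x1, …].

#0 0x37→b13/s1 MISS; vc=[]
#1 0x3e→b15/s1 MISS; vc=[13]
#2 0x3d→b15/s1 L1-HIT; vc=[13]
#3 0x3d→b15/s1 L1-HIT; vc=[13]
#4 0x35→b13/s1 VC-HIT; vc=[15]
#5 0x34→b13/s1 L1-HIT; vc=[15]
#6 0x1e→b7/s1 MISS; vc=[15,13]
#7 0x3f→b15/s1 VC-HIT; vc=[7,13]

SEQ = [MISS, MISS, L1-HIT, L1-HIT, VC-HIT, L1-HIT, MISS, VC-HIT]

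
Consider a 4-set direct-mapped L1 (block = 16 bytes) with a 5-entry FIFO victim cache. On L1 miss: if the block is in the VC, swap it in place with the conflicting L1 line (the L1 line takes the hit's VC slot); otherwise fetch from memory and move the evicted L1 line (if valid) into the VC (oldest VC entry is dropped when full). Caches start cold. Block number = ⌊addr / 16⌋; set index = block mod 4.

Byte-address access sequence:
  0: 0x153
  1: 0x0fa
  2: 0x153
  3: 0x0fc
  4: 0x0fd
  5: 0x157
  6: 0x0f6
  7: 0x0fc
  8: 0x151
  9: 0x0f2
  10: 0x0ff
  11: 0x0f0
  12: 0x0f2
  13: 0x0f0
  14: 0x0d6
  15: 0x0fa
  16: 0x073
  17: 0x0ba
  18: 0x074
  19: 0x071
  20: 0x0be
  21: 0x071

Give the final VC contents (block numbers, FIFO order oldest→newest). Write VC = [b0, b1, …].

0: 0x153 (blk 21, set 1) → MISS  vc=[]
1: 0xfa (blk 15, set 3) → MISS  vc=[]
2: 0x153 (blk 21, set 1) → L1-HIT  vc=[]
3: 0xfc (blk 15, set 3) → L1-HIT  vc=[]
4: 0xfd (blk 15, set 3) → L1-HIT  vc=[]
5: 0x157 (blk 21, set 1) → L1-HIT  vc=[]
6: 0xf6 (blk 15, set 3) → L1-HIT  vc=[]
7: 0xfc (blk 15, set 3) → L1-HIT  vc=[]
8: 0x151 (blk 21, set 1) → L1-HIT  vc=[]
9: 0xf2 (blk 15, set 3) → L1-HIT  vc=[]
10: 0xff (blk 15, set 3) → L1-HIT  vc=[]
11: 0xf0 (blk 15, set 3) → L1-HIT  vc=[]
12: 0xf2 (blk 15, set 3) → L1-HIT  vc=[]
13: 0xf0 (blk 15, set 3) → L1-HIT  vc=[]
14: 0xd6 (blk 13, set 1) → MISS  vc=[21]
15: 0xfa (blk 15, set 3) → L1-HIT  vc=[21]
16: 0x73 (blk 7, set 3) → MISS  vc=[21, 15]
17: 0xba (blk 11, set 3) → MISS  vc=[21, 15, 7]
18: 0x74 (blk 7, set 3) → VC-HIT  vc=[21, 15, 11]
19: 0x71 (blk 7, set 3) → L1-HIT  vc=[21, 15, 11]
20: 0xbe (blk 11, set 3) → VC-HIT  vc=[21, 15, 7]
21: 0x71 (blk 7, set 3) → VC-HIT  vc=[21, 15, 11]

VC = [21, 15, 11]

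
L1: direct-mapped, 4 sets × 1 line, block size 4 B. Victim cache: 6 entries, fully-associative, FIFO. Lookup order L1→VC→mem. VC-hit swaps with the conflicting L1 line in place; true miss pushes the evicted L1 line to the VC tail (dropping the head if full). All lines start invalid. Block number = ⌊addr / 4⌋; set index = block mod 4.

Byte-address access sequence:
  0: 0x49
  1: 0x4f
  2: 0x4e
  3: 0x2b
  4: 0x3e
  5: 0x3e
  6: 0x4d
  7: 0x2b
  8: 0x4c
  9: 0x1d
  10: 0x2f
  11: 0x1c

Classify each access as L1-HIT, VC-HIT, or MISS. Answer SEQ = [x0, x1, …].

0: 0x49 (blk 18, set 2) → MISS  vc=[]
1: 0x4f (blk 19, set 3) → MISS  vc=[]
2: 0x4e (blk 19, set 3) → L1-HIT  vc=[]
3: 0x2b (blk 10, set 2) → MISS  vc=[18]
4: 0x3e (blk 15, set 3) → MISS  vc=[18, 19]
5: 0x3e (blk 15, set 3) → L1-HIT  vc=[18, 19]
6: 0x4d (blk 19, set 3) → VC-HIT  vc=[18, 15]
7: 0x2b (blk 10, set 2) → L1-HIT  vc=[18, 15]
8: 0x4c (blk 19, set 3) → L1-HIT  vc=[18, 15]
9: 0x1d (blk 7, set 3) → MISS  vc=[18, 15, 19]
10: 0x2f (blk 11, set 3) → MISS  vc=[18, 15, 19, 7]
11: 0x1c (blk 7, set 3) → VC-HIT  vc=[18, 15, 19, 11]

SEQ = [MISS, MISS, L1-HIT, MISS, MISS, L1-HIT, VC-HIT, L1-HIT, L1-HIT, MISS, MISS, VC-HIT]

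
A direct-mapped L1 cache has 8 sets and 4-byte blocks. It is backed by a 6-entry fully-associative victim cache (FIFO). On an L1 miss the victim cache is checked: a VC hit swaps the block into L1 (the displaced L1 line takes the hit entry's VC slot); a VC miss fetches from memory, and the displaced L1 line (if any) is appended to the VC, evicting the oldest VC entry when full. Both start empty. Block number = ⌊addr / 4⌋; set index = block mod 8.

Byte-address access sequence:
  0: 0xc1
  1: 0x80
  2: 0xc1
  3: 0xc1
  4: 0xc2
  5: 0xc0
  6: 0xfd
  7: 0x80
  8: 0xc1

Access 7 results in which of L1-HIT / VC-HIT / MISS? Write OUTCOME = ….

OUTCOME = VC-HIT

#0 0xc1→b48/s0 MISS; vc=[]
#1 0x80→b32/s0 MISS; vc=[48]
#2 0xc1→b48/s0 VC-HIT; vc=[32]
#3 0xc1→b48/s0 L1-HIT; vc=[32]
#4 0xc2→b48/s0 L1-HIT; vc=[32]
#5 0xc0→b48/s0 L1-HIT; vc=[32]
#6 0xfd→b63/s7 MISS; vc=[32]
#7 0x80→b32/s0 VC-HIT; vc=[48]
#8 0xc1→b48/s0 VC-HIT; vc=[32]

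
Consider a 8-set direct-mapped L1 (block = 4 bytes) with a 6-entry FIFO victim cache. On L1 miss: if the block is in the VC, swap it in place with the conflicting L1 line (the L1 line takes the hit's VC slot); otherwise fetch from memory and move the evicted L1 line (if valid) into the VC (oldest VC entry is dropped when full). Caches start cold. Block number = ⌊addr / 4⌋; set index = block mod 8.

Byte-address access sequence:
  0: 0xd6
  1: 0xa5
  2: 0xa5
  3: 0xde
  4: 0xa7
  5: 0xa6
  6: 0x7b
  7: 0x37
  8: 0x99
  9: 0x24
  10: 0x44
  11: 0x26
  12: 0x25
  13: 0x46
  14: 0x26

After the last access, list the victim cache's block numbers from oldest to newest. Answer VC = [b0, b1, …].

VC = [53, 30, 41, 17]

0: 0xd6 (blk 53, set 5) → MISS  vc=[]
1: 0xa5 (blk 41, set 1) → MISS  vc=[]
2: 0xa5 (blk 41, set 1) → L1-HIT  vc=[]
3: 0xde (blk 55, set 7) → MISS  vc=[]
4: 0xa7 (blk 41, set 1) → L1-HIT  vc=[]
5: 0xa6 (blk 41, set 1) → L1-HIT  vc=[]
6: 0x7b (blk 30, set 6) → MISS  vc=[]
7: 0x37 (blk 13, set 5) → MISS  vc=[53]
8: 0x99 (blk 38, set 6) → MISS  vc=[53, 30]
9: 0x24 (blk 9, set 1) → MISS  vc=[53, 30, 41]
10: 0x44 (blk 17, set 1) → MISS  vc=[53, 30, 41, 9]
11: 0x26 (blk 9, set 1) → VC-HIT  vc=[53, 30, 41, 17]
12: 0x25 (blk 9, set 1) → L1-HIT  vc=[53, 30, 41, 17]
13: 0x46 (blk 17, set 1) → VC-HIT  vc=[53, 30, 41, 9]
14: 0x26 (blk 9, set 1) → VC-HIT  vc=[53, 30, 41, 17]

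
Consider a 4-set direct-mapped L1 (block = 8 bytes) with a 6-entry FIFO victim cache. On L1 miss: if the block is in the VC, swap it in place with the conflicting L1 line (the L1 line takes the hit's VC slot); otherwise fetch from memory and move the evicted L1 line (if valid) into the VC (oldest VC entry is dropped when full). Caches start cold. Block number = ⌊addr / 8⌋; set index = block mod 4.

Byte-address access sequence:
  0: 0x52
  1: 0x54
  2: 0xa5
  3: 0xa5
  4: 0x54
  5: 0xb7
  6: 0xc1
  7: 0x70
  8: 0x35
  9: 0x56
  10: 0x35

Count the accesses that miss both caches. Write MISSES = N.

MISSES = 6

0: 0x52 (blk 10, set 2) → MISS  vc=[]
1: 0x54 (blk 10, set 2) → L1-HIT  vc=[]
2: 0xa5 (blk 20, set 0) → MISS  vc=[]
3: 0xa5 (blk 20, set 0) → L1-HIT  vc=[]
4: 0x54 (blk 10, set 2) → L1-HIT  vc=[]
5: 0xb7 (blk 22, set 2) → MISS  vc=[10]
6: 0xc1 (blk 24, set 0) → MISS  vc=[10, 20]
7: 0x70 (blk 14, set 2) → MISS  vc=[10, 20, 22]
8: 0x35 (blk 6, set 2) → MISS  vc=[10, 20, 22, 14]
9: 0x56 (blk 10, set 2) → VC-HIT  vc=[6, 20, 22, 14]
10: 0x35 (blk 6, set 2) → VC-HIT  vc=[10, 20, 22, 14]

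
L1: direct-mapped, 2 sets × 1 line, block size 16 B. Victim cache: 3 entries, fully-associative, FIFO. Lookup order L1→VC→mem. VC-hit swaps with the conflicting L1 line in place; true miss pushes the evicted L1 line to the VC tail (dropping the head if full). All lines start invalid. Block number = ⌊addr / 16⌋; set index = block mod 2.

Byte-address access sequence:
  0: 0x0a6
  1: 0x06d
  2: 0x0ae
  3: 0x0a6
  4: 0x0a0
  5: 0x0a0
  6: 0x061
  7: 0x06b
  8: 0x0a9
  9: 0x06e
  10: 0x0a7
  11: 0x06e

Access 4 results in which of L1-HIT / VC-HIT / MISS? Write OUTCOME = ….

OUTCOME = L1-HIT

  [0] addr=0xa6 blk=10 s=0: MISS | VC []
  [1] addr=0x6d blk=6 s=0: MISS | VC [10]
  [2] addr=0xae blk=10 s=0: VC-HIT | VC [6]
  [3] addr=0xa6 blk=10 s=0: L1-HIT | VC [6]
  [4] addr=0xa0 blk=10 s=0: L1-HIT | VC [6]
  [5] addr=0xa0 blk=10 s=0: L1-HIT | VC [6]
  [6] addr=0x61 blk=6 s=0: VC-HIT | VC [10]
  [7] addr=0x6b blk=6 s=0: L1-HIT | VC [10]
  [8] addr=0xa9 blk=10 s=0: VC-HIT | VC [6]
  [9] addr=0x6e blk=6 s=0: VC-HIT | VC [10]
  [10] addr=0xa7 blk=10 s=0: VC-HIT | VC [6]
  [11] addr=0x6e blk=6 s=0: VC-HIT | VC [10]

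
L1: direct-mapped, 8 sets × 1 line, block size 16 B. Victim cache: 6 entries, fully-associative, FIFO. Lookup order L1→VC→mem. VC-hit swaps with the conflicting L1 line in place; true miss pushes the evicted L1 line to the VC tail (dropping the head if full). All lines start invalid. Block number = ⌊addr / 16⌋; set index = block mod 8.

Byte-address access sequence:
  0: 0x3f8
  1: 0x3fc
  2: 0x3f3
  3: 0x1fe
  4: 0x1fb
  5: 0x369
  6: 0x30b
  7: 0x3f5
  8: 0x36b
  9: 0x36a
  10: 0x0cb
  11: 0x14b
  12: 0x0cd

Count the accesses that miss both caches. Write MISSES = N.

0: 0x3f8 (blk 63, set 7) → MISS  vc=[]
1: 0x3fc (blk 63, set 7) → L1-HIT  vc=[]
2: 0x3f3 (blk 63, set 7) → L1-HIT  vc=[]
3: 0x1fe (blk 31, set 7) → MISS  vc=[63]
4: 0x1fb (blk 31, set 7) → L1-HIT  vc=[63]
5: 0x369 (blk 54, set 6) → MISS  vc=[63]
6: 0x30b (blk 48, set 0) → MISS  vc=[63]
7: 0x3f5 (blk 63, set 7) → VC-HIT  vc=[31]
8: 0x36b (blk 54, set 6) → L1-HIT  vc=[31]
9: 0x36a (blk 54, set 6) → L1-HIT  vc=[31]
10: 0xcb (blk 12, set 4) → MISS  vc=[31]
11: 0x14b (blk 20, set 4) → MISS  vc=[31, 12]
12: 0xcd (blk 12, set 4) → VC-HIT  vc=[31, 20]

MISSES = 6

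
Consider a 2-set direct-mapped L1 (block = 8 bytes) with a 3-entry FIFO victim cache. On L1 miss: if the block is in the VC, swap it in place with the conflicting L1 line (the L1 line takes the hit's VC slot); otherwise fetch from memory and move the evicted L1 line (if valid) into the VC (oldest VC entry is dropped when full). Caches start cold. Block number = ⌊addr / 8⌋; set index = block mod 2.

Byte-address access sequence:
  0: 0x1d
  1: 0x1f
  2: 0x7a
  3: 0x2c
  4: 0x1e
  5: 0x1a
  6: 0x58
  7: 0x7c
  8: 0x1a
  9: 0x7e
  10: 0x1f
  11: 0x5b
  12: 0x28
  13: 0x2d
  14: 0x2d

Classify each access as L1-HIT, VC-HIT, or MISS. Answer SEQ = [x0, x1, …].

SEQ = [MISS, L1-HIT, MISS, MISS, VC-HIT, L1-HIT, MISS, VC-HIT, VC-HIT, VC-HIT, VC-HIT, VC-HIT, VC-HIT, L1-HIT, L1-HIT]

#0 0x1d→b3/s1 MISS; vc=[]
#1 0x1f→b3/s1 L1-HIT; vc=[]
#2 0x7a→b15/s1 MISS; vc=[3]
#3 0x2c→b5/s1 MISS; vc=[3,15]
#4 0x1e→b3/s1 VC-HIT; vc=[5,15]
#5 0x1a→b3/s1 L1-HIT; vc=[5,15]
#6 0x58→b11/s1 MISS; vc=[5,15,3]
#7 0x7c→b15/s1 VC-HIT; vc=[5,11,3]
#8 0x1a→b3/s1 VC-HIT; vc=[5,11,15]
#9 0x7e→b15/s1 VC-HIT; vc=[5,11,3]
#10 0x1f→b3/s1 VC-HIT; vc=[5,11,15]
#11 0x5b→b11/s1 VC-HIT; vc=[5,3,15]
#12 0x28→b5/s1 VC-HIT; vc=[11,3,15]
#13 0x2d→b5/s1 L1-HIT; vc=[11,3,15]
#14 0x2d→b5/s1 L1-HIT; vc=[11,3,15]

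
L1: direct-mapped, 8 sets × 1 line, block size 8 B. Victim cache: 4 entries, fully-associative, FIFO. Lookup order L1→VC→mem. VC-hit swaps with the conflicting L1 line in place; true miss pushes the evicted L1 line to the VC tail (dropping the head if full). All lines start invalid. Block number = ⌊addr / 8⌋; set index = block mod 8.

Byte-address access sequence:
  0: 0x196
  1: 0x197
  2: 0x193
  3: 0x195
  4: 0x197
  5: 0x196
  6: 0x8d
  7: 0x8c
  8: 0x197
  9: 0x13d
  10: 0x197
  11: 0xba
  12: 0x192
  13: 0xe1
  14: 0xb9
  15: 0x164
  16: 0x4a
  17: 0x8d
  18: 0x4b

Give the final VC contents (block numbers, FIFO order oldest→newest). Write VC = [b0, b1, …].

VC = [39, 28, 17]

  [0] addr=0x196 blk=50 s=2: MISS | VC []
  [1] addr=0x197 blk=50 s=2: L1-HIT | VC []
  [2] addr=0x193 blk=50 s=2: L1-HIT | VC []
  [3] addr=0x195 blk=50 s=2: L1-HIT | VC []
  [4] addr=0x197 blk=50 s=2: L1-HIT | VC []
  [5] addr=0x196 blk=50 s=2: L1-HIT | VC []
  [6] addr=0x8d blk=17 s=1: MISS | VC []
  [7] addr=0x8c blk=17 s=1: L1-HIT | VC []
  [8] addr=0x197 blk=50 s=2: L1-HIT | VC []
  [9] addr=0x13d blk=39 s=7: MISS | VC []
  [10] addr=0x197 blk=50 s=2: L1-HIT | VC []
  [11] addr=0xba blk=23 s=7: MISS | VC [39]
  [12] addr=0x192 blk=50 s=2: L1-HIT | VC [39]
  [13] addr=0xe1 blk=28 s=4: MISS | VC [39]
  [14] addr=0xb9 blk=23 s=7: L1-HIT | VC [39]
  [15] addr=0x164 blk=44 s=4: MISS | VC [39, 28]
  [16] addr=0x4a blk=9 s=1: MISS | VC [39, 28, 17]
  [17] addr=0x8d blk=17 s=1: VC-HIT | VC [39, 28, 9]
  [18] addr=0x4b blk=9 s=1: VC-HIT | VC [39, 28, 17]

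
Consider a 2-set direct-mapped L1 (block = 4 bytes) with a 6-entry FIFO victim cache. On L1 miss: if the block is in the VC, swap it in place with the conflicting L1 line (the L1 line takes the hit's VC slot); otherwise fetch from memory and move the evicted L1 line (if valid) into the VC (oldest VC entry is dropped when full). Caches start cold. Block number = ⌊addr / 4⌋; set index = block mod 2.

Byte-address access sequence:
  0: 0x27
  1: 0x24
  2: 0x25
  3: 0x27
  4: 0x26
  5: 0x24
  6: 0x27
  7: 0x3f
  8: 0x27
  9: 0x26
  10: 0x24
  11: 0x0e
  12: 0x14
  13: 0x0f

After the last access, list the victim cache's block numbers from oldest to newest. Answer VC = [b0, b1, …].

0: 0x27 (blk 9, set 1) → MISS  vc=[]
1: 0x24 (blk 9, set 1) → L1-HIT  vc=[]
2: 0x25 (blk 9, set 1) → L1-HIT  vc=[]
3: 0x27 (blk 9, set 1) → L1-HIT  vc=[]
4: 0x26 (blk 9, set 1) → L1-HIT  vc=[]
5: 0x24 (blk 9, set 1) → L1-HIT  vc=[]
6: 0x27 (blk 9, set 1) → L1-HIT  vc=[]
7: 0x3f (blk 15, set 1) → MISS  vc=[9]
8: 0x27 (blk 9, set 1) → VC-HIT  vc=[15]
9: 0x26 (blk 9, set 1) → L1-HIT  vc=[15]
10: 0x24 (blk 9, set 1) → L1-HIT  vc=[15]
11: 0xe (blk 3, set 1) → MISS  vc=[15, 9]
12: 0x14 (blk 5, set 1) → MISS  vc=[15, 9, 3]
13: 0xf (blk 3, set 1) → VC-HIT  vc=[15, 9, 5]

VC = [15, 9, 5]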